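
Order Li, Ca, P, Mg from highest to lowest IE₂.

Li > P > Mg > Ca

IE_2 is the cost of taking one more electron from the +1 cation: Li⁺ is the bare [He] core; Ca⁺ still has 1 valence electron; P⁺ still has 4 valence electrons; Mg⁺ still has 1 valence electron.
Core electrons are held far more tightly than valence electrons, so Li tops the IE_2 order.
Valence configurations: Ca⁺ [Ar]4s¹, P⁺ [Ne]3s²3p², Mg⁺ [Ne]3s¹.
The numbers (kJ/mol): Li 7298, Ca 1145, P 1907, Mg 1451.
Overall IE_2 order: Ca < Mg < P < Li.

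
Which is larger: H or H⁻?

H⁻

Forming H⁻ adds 1 electron to H. More electron–electron repulsion in the same shell, with unchanged nuclear charge, lets the cloud expand.
An anion is larger than its parent atom: H⁻ > H.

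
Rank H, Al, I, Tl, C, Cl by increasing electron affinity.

Tl, Al, H, C, I, Cl

Atoms with high Z_eff and room in the valence shell (especially the halogens) have the most exothermic electron affinities.
These span different periods and groups, so the two trends combine.
Al > Tl: Al sits above Tl in group 13, so the down-group effect alone puts Al higher.
H > Al: the two effects oppose for this pair; the down-group effect wins (73 vs 42 kJ/mol).
C > H: the two effects oppose for this pair; the across-period effect wins (122 vs 73 kJ/mol).
I > C: the two effects oppose for this pair; the across-period effect wins (295 vs 122 kJ/mol).
Cl > I: Cl sits above I in group 17, so the down-group effect alone puts Cl higher.
Approximate values (kJ/mol): H 73, C 122, Al 42, Cl 349, I 295, Tl 19.
So from lowest to highest: Tl < Al < H < C < I < Cl.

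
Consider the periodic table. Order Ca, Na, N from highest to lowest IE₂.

The second ionization energy removes an electron from the +1 ion. For each element: Ca⁺ still has 1 valence electron; Na⁺ is the bare [Ne] core; N⁺ still has 4 valence electrons.
Core electrons are held far more tightly than valence electrons, so Na tops the IE_2 order.
Valence configurations: Ca⁺ [Ar]4s¹, N⁺ [He]2s²2p².
Approximate IE_2 values (kJ/mol): Ca 1145, Na 4562, N 2856.
Overall IE_2 order: Ca < N < Na.

Na > N > Ca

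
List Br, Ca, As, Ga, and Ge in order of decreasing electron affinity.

Electron affinity generally becomes more exothermic across a period toward the halogens and less exothermic down a group.
All lie in period 4; the across-period trend (electron affinity increases left to right) applies, with the exception below.
Note the exception: Ge has a higher electron affinity than As, contrary to the simple trend — adding an electron to As's half-filled 4p³ is unfavourable, so Ge (4p²) has the more exothermic EA.
For reference (kJ/mol): Ca 2, Ga 29, Ge 119, As 78, Br 325.
So from highest to lowest: Br > Ge > As > Ga > Ca.

Br, Ge, As, Ga, Ca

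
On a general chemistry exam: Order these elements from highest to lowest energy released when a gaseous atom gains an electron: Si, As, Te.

Atoms with high Z_eff and room in the valence shell (especially the halogens) have the most exothermic electron affinities.
These sit on a diagonal, where the across-period and down-group effects partly cancel.
Si > As: the two effects oppose for this pair; the down-group effect wins (134 vs 78 kJ/mol).
Te > Si: the two effects oppose for this pair; the across-period effect wins (190 vs 134 kJ/mol).
Tabulated electron affinity (kJ/mol): Si 134, As 78, Te 190.
So from highest to lowest: Te > Si > As.

Te > Si > As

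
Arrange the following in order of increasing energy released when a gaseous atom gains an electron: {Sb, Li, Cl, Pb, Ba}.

Ba < Pb < Li < Sb < Cl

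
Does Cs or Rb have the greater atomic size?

Cs

Rb is in period 5, group 1; Cs is in period 6, group 1.
Across a period the added protons contract the valence shell; down a group each new principal shell makes the atom larger.
All are in group 1, so atomic radius increases down the group.
So Cs has the greater atomic size (Cs > Rb).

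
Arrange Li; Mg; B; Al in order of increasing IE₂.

Mg, Al, B, Li

After 1 electron has been removed, what remains? Li⁺ is the bare [He] core; Mg⁺ still has 1 valence electron; B⁺ still has 2 valence electrons; Al⁺ still has 2 valence electrons.
Pulling an electron out of a noble-gas core costs far more than removing a remaining valence electron, so Li sits at the high end of IE_2.
Valence configurations: Mg⁺ [Ne]3s¹, B⁺ [He]2s², Al⁺ [Ne]3s².
The numbers (kJ/mol): Li 7298, Mg 1451, B 2427, Al 1817.
Putting it together, IE_2: Mg < Al < B < Li.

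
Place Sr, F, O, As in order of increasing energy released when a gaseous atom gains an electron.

Electron affinity generally becomes more exothermic across a period toward the halogens and less exothermic down a group.
Neither a single period nor a single group — weigh both effects.
As > Sr: relative to Sr, both the across-period and down-group shifts push As's electron affinity up.
O > As: relative to As, both the across-period and down-group shifts push O's electron affinity up.
F > O: F lies to the right of O in period 2, so the across-period effect alone puts F higher.
Tabulated electron affinity (kJ/mol): O 141, F 328, As 78, Sr 5.
So from lowest to highest: Sr < As < O < F.

Sr < As < O < F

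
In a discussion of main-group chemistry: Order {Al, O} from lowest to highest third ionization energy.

Consider each +2 ion: Al²⁺ still has 1 valence electron; O²⁺ still has 4 valence electrons.
All are still removing valence electrons, so compare the +2 ions as you would atoms: IE_3 generally rises across a period (higher Z_eff) and falls down a group (larger shell), subject to the usual subshell exceptions.
Valence configurations: Al²⁺ [Ne]3s¹, O²⁺ [He]2s²2p².
Tabulated IE_3 (kJ/mol): Al 2745, O 5300.
Overall IE_3 order: Al < O.

Al < O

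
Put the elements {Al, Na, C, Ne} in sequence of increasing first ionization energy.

C is in period 2, group 14; Ne is in period 2, group 18; Na is in period 3, group 1; Al is in period 3, group 13.
First ionization energy rises across a period (greater Z_eff holds electrons more tightly) and falls down a group (valence electrons are farther from the nucleus).
These span different periods and groups, so the two trends combine.
Al > Na: Al lies to the right of Na in period 3, so the across-period effect alone puts Al higher.
C > Al: relative to Al, both the across-period and down-group shifts push C's first ionization energy up.
Ne > C: Ne lies to the right of C in period 2, so the across-period effect alone puts Ne higher.
Tabulated first ionization energy (kJ/mol): C 1086, Ne 2081, Na 496, Al 578.
So from lowest to highest: Na < Al < C < Ne.

Na < Al < C < Ne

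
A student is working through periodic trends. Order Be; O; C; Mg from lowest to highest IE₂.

Mg < Be < C < O

After 1 electron has been removed, what remains? Be⁺ still has 1 valence electron; O⁺ still has 5 valence electrons; C⁺ still has 3 valence electrons; Mg⁺ still has 1 valence electron.
All are still removing valence electrons, so compare the +1 ions as you would atoms: IE_2 generally rises across a period (higher Z_eff) and falls down a group (larger shell), subject to the usual subshell exceptions.
Valence configurations: Be⁺ [He]2s¹, O⁺ [He]2s²2p³, C⁺ [He]2s²2p¹, Mg⁺ [Ne]3s¹.
Approximate IE_2 values (kJ/mol): Be 1757, O 3388, C 2353, Mg 1451.
Overall IE_2 order: Mg < Be < C < O.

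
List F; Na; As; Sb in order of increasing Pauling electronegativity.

Na < Sb < As < F

Atoms toward the upper right of the periodic table pull bonding electrons most strongly.
These span different periods and groups, so the two trends combine.
Sb > Na: the two effects oppose for this pair; the across-period effect wins (2.05 vs 0.93).
As > Sb: they share group 15; the group trend gives As the larger value.
F > As: relative to As, both the across-period and down-group shifts push F's electronegativity up.
Tabulated electronegativity (Pauling): F 3.98, Na 0.93, As 2.18, Sb 2.05.
So from lowest to highest: Na < Sb < As < F.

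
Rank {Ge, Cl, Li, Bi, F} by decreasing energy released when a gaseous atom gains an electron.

Cl > F > Ge > Bi > Li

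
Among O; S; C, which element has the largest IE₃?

IE_3 is the cost of taking one more electron from the +2 cation: O²⁺ still has 4 valence electrons; S²⁺ still has 4 valence electrons; C²⁺ still has 2 valence electrons.
All are still removing valence electrons, so compare the +2 ions as you would atoms: IE_3 generally rises across a period (higher Z_eff) and falls down a group (larger shell), subject to the usual subshell exceptions.
Valence configurations: O²⁺ [He]2s²2p², S²⁺ [Ne]3s²3p², C²⁺ [He]2s².
Tabulated IE_3 (kJ/mol): O 5300, S 3357, C 4620.
Overall IE_3 order: S < C < O.

O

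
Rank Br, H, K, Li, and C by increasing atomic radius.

Moving right in a period, electrons are added to the same shell under a stronger nuclear pull, so atoms get smaller; moving down, a new shell is opened and atoms get larger.
Neither a single period nor a single group — weigh both effects.
C > H: period and group pull opposite ways; the down-group shift dominates (75 vs 32 pm).
Br > C: period and group pull opposite ways; the down-group shift dominates (114 vs 75 pm).
Li > Br: the two effects oppose for this pair; the across-period effect wins (133 vs 114 pm).
K > Li: they share group 1; the group trend gives K the larger value.
Approximate values (pm): H 32, Li 133, C 75, K 196, Br 114.
So from smallest to largest: H < C < Br < Li < K.

H < C < Br < Li < K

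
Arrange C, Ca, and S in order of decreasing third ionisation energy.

Ca, C, S

After 2 electrons have been removed, what remains? C²⁺ still has 2 valence electrons; Ca²⁺ is the bare [Ar] core; S²⁺ still has 4 valence electrons.
Pulling an electron out of a noble-gas core costs far more than removing a remaining valence electron, so Ca sits at the high end of IE_3.
Valence configurations: C²⁺ [He]2s², S²⁺ [Ne]3s²3p².
Tabulated IE_3 (kJ/mol): C 4620, Ca 4912, S 3357.
Overall IE_3 order: S < C < Ca.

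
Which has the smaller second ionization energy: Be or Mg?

Mg

Consider each +1 ion: Be⁺ still has 1 valence electron; Mg⁺ still has 1 valence electron.
All are still removing valence electrons, so compare the +1 ions as you would atoms: IE_2 generally rises across a period (higher Z_eff) and falls down a group (larger shell), subject to the usual subshell exceptions.
Valence configurations: Be⁺ [He]2s¹, Mg⁺ [Ne]3s¹.
Approximate IE_2 values (kJ/mol): Be 1757, Mg 1451.
Putting it together, IE_2: Mg < Be.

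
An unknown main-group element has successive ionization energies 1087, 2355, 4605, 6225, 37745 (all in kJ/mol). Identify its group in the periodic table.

Group 14

Look for the largest jump between consecutive ionization energies: IE5/IE4 ≈ 6.1, far larger than any earlier ratio.
That jump marks the point where a core electron is being removed. So the atom has 4 valence electrons.
A main-group element with 4 valence electrons is in group 14.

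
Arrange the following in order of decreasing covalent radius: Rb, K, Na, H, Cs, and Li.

Cs > Rb > K > Na > Li > H

H is in period 1, group 1; Li is in period 2, group 1; Na is in period 3, group 1; K is in period 4, group 1; Rb is in period 5, group 1; Cs is in period 6, group 1.
Across a period the added protons contract the valence shell; down a group each new principal shell makes the atom larger.
All are in group 1, so atomic radius increases down the group.
So from largest to smallest: Cs > Rb > K > Na > Li > H.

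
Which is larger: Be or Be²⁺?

Be

Forming Be²⁺ removes 2 electrons from Be. Fewer electrons for the same nuclear charge means less shielding and a higher Z_eff on the remaining electrons, and for main-group metals the entire outer shell is lost.
A cation is smaller than its parent atom: Be²⁺ < Be.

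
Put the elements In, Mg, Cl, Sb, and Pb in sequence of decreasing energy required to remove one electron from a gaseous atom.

Cl, Sb, Mg, Pb, In

IE₁ increases left→right with effective nuclear charge and decreases top→bottom as the valence shell moves farther out.
These span different periods and groups, so the two trends combine.
Pb > In: the two effects oppose for this pair; the across-period effect wins (716 vs 558 kJ/mol).
Mg > Pb: period and group pull opposite ways; the down-group shift dominates (738 vs 716 kJ/mol).
Sb > Mg: the two effects oppose for this pair; the across-period effect wins (831 vs 738 kJ/mol).
Cl > Sb: relative to Sb, both the across-period and down-group shifts push Cl's first ionization energy up.
Approximate values (kJ/mol): Mg 738, Cl 1251, In 558, Sb 831, Pb 716.
So from highest to lowest: Cl > Sb > Mg > Pb > In.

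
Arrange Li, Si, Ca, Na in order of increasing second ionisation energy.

Ca < Si < Na < Li

After 1 electron has been removed, what remains? Li⁺ is the bare [He] core; Si⁺ still has 3 valence electrons; Ca⁺ still has 1 valence electron; Na⁺ is the bare [Ne] core.
Breaking into a closed-shell core is much more expensive than removing a leftover valence electron — Na and Li have the largest IE_2 here.
Valence configurations: Si⁺ [Ne]3s²3p¹, Ca⁺ [Ar]4s¹.
Approximate IE_2 values (kJ/mol): Li 7298, Si 1577, Ca 1145, Na 4562.
Overall IE_2 order: Ca < Si < Na < Li.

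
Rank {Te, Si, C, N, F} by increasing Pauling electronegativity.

Si < Te < C < N < F

Smaller atoms with higher effective nuclear charge are more electronegative.
Here both period and group differ, so the two effects have to be weighed against each other.
Te > Si: the two effects oppose for this pair; the across-period effect wins (2.10 vs 1.90).
C > Te: the two effects oppose for this pair; the down-group effect wins (2.55 vs 2.10).
N > C: N lies to the right of C in period 2, so the across-period effect alone puts N higher.
F > N: both are in period 2; the period trend gives F the larger value.
Tabulated electronegativity (Pauling): C 2.55, N 3.04, F 3.98, Si 1.90, Te 2.10.
So from lowest to highest: Si < Te < C < N < F.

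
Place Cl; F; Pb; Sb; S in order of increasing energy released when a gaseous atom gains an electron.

Pb < Sb < S < F < Cl

F is in period 2, group 17; S is in period 3, group 16; Cl is in period 3, group 17; Sb is in period 5, group 15; Pb is in period 6, group 14.
Atoms with high Z_eff and room in the valence shell (especially the halogens) have the most exothermic electron affinities.
Here both period and group differ, so the two effects have to be weighed against each other.
Sb > Pb: both effects reinforce here, so Sb is clearly the higher of the two.
S > Sb: relative to Sb, both the across-period and down-group shifts push S's electron affinity up.
F > S: both effects reinforce here, so F is clearly the higher of the two.
Cl > F: this pair runs against the simple trend — see the exception note.
Note the exception: Cl has a higher electron affinity than F, contrary to the simple trend — F's small 2p subshell makes the incoming electron feel strong e⁻–e⁻ repulsion, so Cl actually releases more energy on gaining an electron.
For reference (kJ/mol): F 328, S 200, Cl 349, Sb 103, Pb 35.
So from lowest to highest: Pb < Sb < S < F < Cl.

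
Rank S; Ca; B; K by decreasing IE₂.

K > B > S > Ca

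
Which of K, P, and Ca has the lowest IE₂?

Consider each +1 ion: K⁺ is the bare [Ar] core; P⁺ still has 4 valence electrons; Ca⁺ still has 1 valence electron.
Core electrons are held far more tightly than valence electrons, so K tops the IE_2 order.
Valence configurations: P⁺ [Ne]3s²3p², Ca⁺ [Ar]4s¹.
Tabulated IE_2 (kJ/mol): K 3052, P 1907, Ca 1145.
Hence IE_2: Ca < P < K.

Ca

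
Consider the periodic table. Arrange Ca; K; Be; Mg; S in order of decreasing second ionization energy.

K > S > Be > Mg > Ca

After 1 electron has been removed, what remains? Ca⁺ still has 1 valence electron; K⁺ is the bare [Ar] core; Be⁺ still has 1 valence electron; Mg⁺ still has 1 valence electron; S⁺ still has 5 valence electrons.
Pulling an electron out of a noble-gas core costs far more than removing a remaining valence electron, so K sits at the high end of IE_2.
Valence configurations: Ca⁺ [Ar]4s¹, Be⁺ [He]2s¹, Mg⁺ [Ne]3s¹, S⁺ [Ne]3s²3p³.
The numbers (kJ/mol): Ca 1145, K 3052, Be 1757, Mg 1451, S 2252.
Overall IE_2 order: Ca < Mg < Be < S < K.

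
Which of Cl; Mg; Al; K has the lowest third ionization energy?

The third ionization energy removes an electron from the +2 ion. For each element: Cl²⁺ still has 5 valence electrons; Mg²⁺ is the bare [Ne] core; Al²⁺ still has 1 valence electron; K²⁺ is already 1 electron into the core.
Breaking into a closed-shell core is much more expensive than removing a leftover valence electron — K and Mg have the largest IE_3 here.
Valence configurations: Cl²⁺ [Ne]3s²3p³, Al²⁺ [Ne]3s¹.
Approximate IE_3 values (kJ/mol): Cl 3822, Mg 7733, Al 2745, K 4420.
Putting it together, IE_3: Al < Cl < K < Mg.

Al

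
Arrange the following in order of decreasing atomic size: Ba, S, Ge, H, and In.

Ba, In, Ge, S, H

H is in period 1, group 1; S is in period 3, group 16; Ge is in period 4, group 14; In is in period 5, group 13; Ba is in period 6, group 2.
Radius decreases left→right (rising Z_eff, same n) and increases top→bottom (higher n).
These span different periods and groups, so the two trends combine.
S > H: period and group pull opposite ways; the down-group shift dominates (103 vs 32 pm).
Ge > S: both effects reinforce here, so Ge is clearly the larger of the two.
In > Ge: both effects reinforce here, so In is clearly the larger of the two.
Ba > In: relative to In, both the across-period and down-group shifts push Ba's atomic radius up.
Tabulated atomic radius (pm): H 32, S 103, Ge 121, In 142, Ba 196.
So from largest to smallest: Ba > In > Ge > S > H.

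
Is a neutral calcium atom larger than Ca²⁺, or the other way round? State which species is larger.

Ca

Forming Ca²⁺ removes 2 electrons from Ca. Fewer electrons for the same nuclear charge means less shielding and a higher Z_eff on the remaining electrons, and for main-group metals the entire outer shell is lost.
A cation is smaller than its parent atom: Ca²⁺ < Ca.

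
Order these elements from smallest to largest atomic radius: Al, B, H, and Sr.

H < B < Al < Sr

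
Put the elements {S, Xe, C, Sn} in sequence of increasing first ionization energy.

Sn < S < C < Xe

Removing the outermost electron gets harder across a period and easier down a group.
Neither a single period nor a single group — weigh both effects.
S > Sn: relative to Sn, both the across-period and down-group shifts push S's first ionization energy up.
C > S: the two effects oppose for this pair; the down-group effect wins (1086 vs 1000 kJ/mol).
Xe > C: period and group pull opposite ways; the across-period shift dominates (1170 vs 1086 kJ/mol).
Tabulated first ionization energy (kJ/mol): C 1086, S 1000, Sn 709, Xe 1170.
So from lowest to highest: Sn < S < C < Xe.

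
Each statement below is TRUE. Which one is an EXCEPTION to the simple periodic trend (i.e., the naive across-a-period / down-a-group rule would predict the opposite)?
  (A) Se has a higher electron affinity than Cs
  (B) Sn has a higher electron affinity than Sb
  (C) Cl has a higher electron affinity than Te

The general trend: electron affinity increases across a period and decreases down a group.
(A) Se (period 4, group 16) vs Cs (period 6, group 1): the stated order agrees with the simple trend.
(B) Sn (period 5, group 14) vs Sb (period 5, group 15): the stated order contradicts the simple trend.
(C) Cl (period 3, group 17) vs Te (period 5, group 16): the stated order agrees with the simple trend.
The exception is (B): adding an electron to Sb's half-filled 5p³ is unfavourable, so Sn has the more exothermic EA.

(B)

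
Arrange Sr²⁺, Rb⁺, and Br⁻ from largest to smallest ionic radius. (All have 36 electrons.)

Br⁻ > Rb⁺ > Sr²⁺

All of these have 36 electrons, so size is governed by nuclear charge alone: the more protons, the stronger the pull on the same electron cloud, and the smaller the ion.
Nuclear charges: Sr²⁺ (Z=38), Rb⁺ (Z=37), Br⁻ (Z=35).
Largest to smallest: Br⁻ > Rb⁺ > Sr²⁺.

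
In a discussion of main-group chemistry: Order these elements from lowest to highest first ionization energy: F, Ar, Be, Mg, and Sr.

Be is in period 2, group 2; F is in period 2, group 17; Mg is in period 3, group 2; Ar is in period 3, group 18; Sr is in period 5, group 2.
Across a period the outer electron is held more tightly (higher IE₁); down a group it sits in a higher shell, more shielded, and comes off more easily.
Neither a single period nor a single group — weigh both effects.
Mg > Sr: Mg sits above Sr in group 2, so the down-group effect alone puts Mg higher.
Be > Mg: Be sits above Mg in group 2, so the down-group effect alone puts Be higher.
Ar > Be: period and group pull opposite ways; the across-period shift dominates (1521 vs 900 kJ/mol).
F > Ar: the two effects oppose for this pair; the down-group effect wins (1681 vs 1521 kJ/mol).
For reference (kJ/mol): Be 900, F 1681, Mg 738, Ar 1521, Sr 550.
So from lowest to highest: Sr < Mg < Be < Ar < F.

Sr, Mg, Be, Ar, F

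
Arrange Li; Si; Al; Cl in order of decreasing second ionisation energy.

Li, Cl, Al, Si

Consider each +1 ion: Li⁺ is the bare [He] core; Si⁺ still has 3 valence electrons; Al⁺ still has 2 valence electrons; Cl⁺ still has 6 valence electrons.
Core electrons are held far more tightly than valence electrons, so Li tops the IE_2 order.
Valence configurations: Si⁺ [Ne]3s²3p¹, Al⁺ [Ne]3s², Cl⁺ [Ne]3s²3p⁴.
Si⁺ loses a lone 3p electron whereas Al⁺ must break into a filled 3s² pair, so IE_2(Al) > IE_2(Si) even though Si has the higher nuclear charge.
Tabulated IE_2 (kJ/mol): Li 7298, Si 1577, Al 1817, Cl 2298.
Hence IE_2: Si < Al < Cl < Li.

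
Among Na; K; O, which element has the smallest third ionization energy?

K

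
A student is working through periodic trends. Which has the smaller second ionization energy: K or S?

S

The second ionization energy removes an electron from the +1 ion. For each element: K⁺ is the bare [Ar] core; S⁺ still has 5 valence electrons.
Core electrons are held far more tightly than valence electrons, so K tops the IE_2 order.
The numbers (kJ/mol): K 3052, S 2252.
Hence IE_2: S < K.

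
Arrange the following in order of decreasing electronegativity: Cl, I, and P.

P is in period 3, group 15; Cl is in period 3, group 17; I is in period 5, group 17.
Smaller atoms with higher effective nuclear charge are more electronegative.
These span different periods and groups, so the two trends combine.
I > P: the two effects oppose for this pair; the across-period effect wins (2.66 vs 2.19).
Cl > I: Cl sits above I in group 17, so the down-group effect alone puts Cl higher.
For reference (Pauling): P 2.19, Cl 3.16, I 2.66.
So from highest to lowest: Cl > I > P.

Cl, I, P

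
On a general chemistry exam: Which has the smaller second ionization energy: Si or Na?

After 1 electron has been removed, what remains? Si⁺ still has 3 valence electrons; Na⁺ is the bare [Ne] core.
Breaking into a closed-shell core is much more expensive than removing a leftover valence electron — Na has the largest IE_2 here.
Tabulated IE_2 (kJ/mol): Si 1577, Na 4562.
Hence IE_2: Si < Na.

Si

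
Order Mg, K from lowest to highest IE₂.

Consider each +1 ion: Mg⁺ still has 1 valence electron; K⁺ is the bare [Ar] core.
Core electrons are held far more tightly than valence electrons, so K tops the IE_2 order.
The numbers (kJ/mol): Mg 1451, K 3052.
Overall IE_2 order: Mg < K.

Mg, K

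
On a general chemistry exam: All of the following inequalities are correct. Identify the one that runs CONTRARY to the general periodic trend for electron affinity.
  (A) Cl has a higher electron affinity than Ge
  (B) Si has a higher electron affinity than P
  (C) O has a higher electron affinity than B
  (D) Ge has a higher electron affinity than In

(B)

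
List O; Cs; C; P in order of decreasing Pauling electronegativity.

O > C > P > Cs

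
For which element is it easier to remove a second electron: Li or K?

IE_2 is the cost of taking one more electron from the +1 cation: Li⁺ is the bare [He] core; K⁺ is the bare [Ar] core.
All of these are removing an electron from a noble-gas core or deeper; the smaller core (lower principal quantum number) is held far more tightly, and within a period the higher nuclear charge binds the same core more tightly.
The numbers (kJ/mol): Li 7298, K 3052.
Putting it together, IE_2: K < Li.

K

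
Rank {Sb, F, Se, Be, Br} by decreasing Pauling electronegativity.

Be is in period 2, group 2; F is in period 2, group 17; Se is in period 4, group 16; Br is in period 4, group 17; Sb is in period 5, group 15.
EN rises left→right (higher Z_eff, smaller atoms) and falls top→bottom (larger, more shielded atoms).
Here both period and group differ, so the two effects have to be weighed against each other.
Sb > Be: period and group pull opposite ways; the across-period shift dominates (2.05 vs 1.57).
Se > Sb: relative to Sb, both the across-period and down-group shifts push Se's electronegativity up.
Br > Se: both are in period 4; the period trend gives Br the larger value.
F > Br: they share group 17; the group trend gives F the larger value.
Approximate values (Pauling): Be 1.57, F 3.98, Se 2.55, Br 2.96, Sb 2.05.
So from highest to lowest: F > Br > Se > Sb > Be.

F > Br > Se > Sb > Be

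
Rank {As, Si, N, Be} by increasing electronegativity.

Be < Si < As < N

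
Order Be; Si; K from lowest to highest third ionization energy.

Si < K < Be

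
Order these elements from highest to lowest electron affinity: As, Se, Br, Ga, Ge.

Ga is in period 4, group 13; Ge is in period 4, group 14; As is in period 4, group 15; Se is in period 4, group 16; Br is in period 4, group 17.
Adding an electron releases more energy for atoms nearer the top right (short of the noble gases).
All lie in period 4; the across-period trend (electron affinity increases left to right) applies, with the exception below.
Note the exception: Ge has a higher electron affinity than As, contrary to the simple trend — adding an electron to As's half-filled 4p³ is unfavourable, so Ge (4p²) has the more exothermic EA.
Tabulated electron affinity (kJ/mol): Ga 29, Ge 119, As 78, Se 195, Br 325.
So from highest to lowest: Br > Se > Ge > As > Ga.

Br > Se > Ge > As > Ga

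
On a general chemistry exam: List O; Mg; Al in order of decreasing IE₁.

O is in period 2, group 16; Mg is in period 3, group 2; Al is in period 3, group 13.
First ionization energy rises across a period (greater Z_eff holds electrons more tightly) and falls down a group (valence electrons are farther from the nucleus).
Here both period and group differ, so the two effects have to be weighed against each other.
Mg > Al: this pair runs against the simple trend — see the exception note.
O > Mg: relative to Mg, both the across-period and down-group shifts push O's first ionization energy up.
Note the exception: Mg has a higher first ionization energy than Al, contrary to the simple trend — Al's single 3p electron is easier to remove than one from Mg's filled 3s².
For reference (kJ/mol): O 1314, Mg 738, Al 578.
So from highest to lowest: O > Mg > Al.

O, Mg, Al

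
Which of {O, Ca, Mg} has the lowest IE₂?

Ca

After 1 electron has been removed, what remains? O⁺ still has 5 valence electrons; Ca⁺ still has 1 valence electron; Mg⁺ still has 1 valence electron.
All are still removing valence electrons, so compare the +1 ions as you would atoms: IE_2 generally rises across a period (higher Z_eff) and falls down a group (larger shell), subject to the usual subshell exceptions.
Valence configurations: O⁺ [He]2s²2p³, Ca⁺ [Ar]4s¹, Mg⁺ [Ne]3s¹.
Approximate IE_2 values (kJ/mol): O 3388, Ca 1145, Mg 1451.
Hence IE_2: Ca < Mg < O.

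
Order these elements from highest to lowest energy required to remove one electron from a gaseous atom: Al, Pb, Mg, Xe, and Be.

Be is in period 2, group 2; Mg is in period 3, group 2; Al is in period 3, group 13; Xe is in period 5, group 18; Pb is in period 6, group 14.
IE₁ increases left→right with effective nuclear charge and decreases top→bottom as the valence shell moves farther out.
Here both period and group differ, so the two effects have to be weighed against each other.
Pb > Al: the two effects oppose for this pair; the across-period effect wins (716 vs 578 kJ/mol).
Mg > Pb: the two effects oppose for this pair; the down-group effect wins (738 vs 716 kJ/mol).
Be > Mg: Be sits above Mg in group 2, so the down-group effect alone puts Be higher.
Xe > Be: the two effects oppose for this pair; the across-period effect wins (1170 vs 900 kJ/mol).
Note the exception: Mg has a higher first ionization energy than Al, contrary to the simple trend — Al's single 3p electron is easier to remove than one from Mg's filled 3s².
Approximate values (kJ/mol): Be 900, Mg 738, Al 578, Xe 1170, Pb 716.
So from highest to lowest: Xe > Be > Mg > Pb > Al.

Xe, Be, Mg, Pb, Al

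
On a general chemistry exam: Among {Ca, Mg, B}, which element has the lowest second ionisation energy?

Ca

IE_2 is the cost of taking one more electron from the +1 cation: Ca⁺ still has 1 valence electron; Mg⁺ still has 1 valence electron; B⁺ still has 2 valence electrons.
All are still removing valence electrons, so compare the +1 ions as you would atoms: IE_2 generally rises across a period (higher Z_eff) and falls down a group (larger shell), subject to the usual subshell exceptions.
Valence configurations: Ca⁺ [Ar]4s¹, Mg⁺ [Ne]3s¹, B⁺ [He]2s².
The numbers (kJ/mol): Ca 1145, Mg 1451, B 2427.
So the second ionization energies run Ca < Mg < B.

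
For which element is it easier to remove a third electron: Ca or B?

The third ionization energy removes an electron from the +2 ion. For each element: Ca²⁺ is the bare [Ar] core; B²⁺ still has 1 valence electron.
Breaking into a closed-shell core is much more expensive than removing a leftover valence electron — Ca has the largest IE_3 here.
Approximate IE_3 values (kJ/mol): Ca 4912, B 3660.
Overall IE_3 order: B < Ca.

B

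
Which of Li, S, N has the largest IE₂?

Li

After 1 electron has been removed, what remains? Li⁺ is the bare [He] core; S⁺ still has 5 valence electrons; N⁺ still has 4 valence electrons.
Pulling an electron out of a noble-gas core costs far more than removing a remaining valence electron, so Li sits at the high end of IE_2.
Valence configurations: S⁺ [Ne]3s²3p³, N⁺ [He]2s²2p².
Approximate IE_2 values (kJ/mol): Li 7298, S 2252, N 2856.
So the second ionization energies run S < N < Li.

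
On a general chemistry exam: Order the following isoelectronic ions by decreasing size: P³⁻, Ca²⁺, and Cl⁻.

P³⁻, Cl⁻, Ca²⁺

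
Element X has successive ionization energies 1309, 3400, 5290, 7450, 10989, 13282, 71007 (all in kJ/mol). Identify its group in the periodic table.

Look for the largest jump between consecutive ionization energies: IE7/IE6 ≈ 5.3, far larger than any earlier ratio.
That jump marks the point where a core electron is being removed. So the atom has 6 valence electrons.
A main-group element with 6 valence electrons is in group 16.

Group 16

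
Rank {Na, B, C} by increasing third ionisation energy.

Consider each +2 ion: Na²⁺ is already 1 electron into the core; B²⁺ still has 1 valence electron; C²⁺ still has 2 valence electrons.
Breaking into a closed-shell core is much more expensive than removing a leftover valence electron — Na has the largest IE_3 here.
Valence configurations: B²⁺ [He]2s¹, C²⁺ [He]2s².
Tabulated IE_3 (kJ/mol): Na 6910, B 3660, C 4620.
So the third ionization energies run B < C < Na.

B, C, Na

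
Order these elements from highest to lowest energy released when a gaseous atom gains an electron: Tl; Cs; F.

F > Cs > Tl

F is in period 2, group 17; Cs is in period 6, group 1; Tl is in period 6, group 13.
EA tends to increase across a period and decrease down a group, though the pattern is less regular than for IE or radius.
These span different periods and groups, so the two trends combine.
Cs > Tl: this pair runs against the simple trend — see the exception note.
F > Cs: both effects reinforce here, so F is clearly the higher of the two.
Note the exception: Cs has a higher electron affinity than Tl, contrary to the simple trend — Tl's ns²np¹ configuration gives only a small electron affinity — the sparsely filled np subshell binds an added electron weakly.
Approximate values (kJ/mol): F 328, Cs 46, Tl 19.
So from highest to lowest: F > Cs > Tl.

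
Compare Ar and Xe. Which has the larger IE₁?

Ar

First ionization energy rises across a period (greater Z_eff holds electrons more tightly) and falls down a group (valence electrons are farther from the nucleus).
All are in group 18, so first ionization energy increases up the group.
So Ar has the larger IE₁ (Ar > Xe).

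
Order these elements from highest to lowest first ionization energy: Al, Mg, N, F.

F > N > Mg > Al

N is in period 2, group 15; F is in period 2, group 17; Mg is in period 3, group 2; Al is in period 3, group 13.
Removing the outermost electron gets harder across a period and easier down a group.
Neither a single period nor a single group — weigh both effects.
Mg > Al: this pair runs against the simple trend — see the exception note.
N > Mg: relative to Mg, both the across-period and down-group shifts push N's first ionization energy up.
F > N: both are in period 2; the period trend gives F the larger value.
Note the exception: Mg has a higher first ionization energy than Al, contrary to the simple trend — Al's single 3p electron is easier to remove than one from Mg's filled 3s².
Approximate values (kJ/mol): N 1402, F 1681, Mg 738, Al 578.
So from highest to lowest: F > N > Mg > Al.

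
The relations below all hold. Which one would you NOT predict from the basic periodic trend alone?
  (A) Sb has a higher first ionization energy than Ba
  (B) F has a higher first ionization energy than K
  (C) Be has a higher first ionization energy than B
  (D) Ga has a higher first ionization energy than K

(C)

The general trend: first ionization energy increases across a period and decreases down a group.
(A) Sb (period 5, group 15) vs Ba (period 6, group 2): the stated order agrees with the simple trend.
(B) F (period 2, group 17) vs K (period 4, group 1): the stated order agrees with the simple trend.
(C) Be (period 2, group 2) vs B (period 2, group 13): the stated order contradicts the simple trend.
(D) Ga (period 4, group 13) vs K (period 4, group 1): the stated order agrees with the simple trend.
The exception is (C): removing B's lone 2p electron is easier than breaking Be's filled 2s².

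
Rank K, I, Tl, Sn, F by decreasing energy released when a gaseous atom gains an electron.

F is in period 2, group 17; K is in period 4, group 1; Sn is in period 5, group 14; I is in period 5, group 17; Tl is in period 6, group 13.
EA tends to increase across a period and decrease down a group, though the pattern is less regular than for IE or radius.
These span different periods and groups, so the two trends combine.
K > Tl: period and group pull opposite ways; the down-group shift dominates (48 vs 19 kJ/mol).
Sn > K: period and group pull opposite ways; the across-period shift dominates (107 vs 48 kJ/mol).
I > Sn: both are in period 5; the period trend gives I the larger value.
F > I: they share group 17; the group trend gives F the larger value.
Approximate values (kJ/mol): F 328, K 48, Sn 107, I 295, Tl 19.
So from highest to lowest: F > I > Sn > K > Tl.

F > I > Sn > K > Tl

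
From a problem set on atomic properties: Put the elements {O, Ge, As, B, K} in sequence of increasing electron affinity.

B is in period 2, group 13; O is in period 2, group 16; K is in period 4, group 1; Ge is in period 4, group 14; As is in period 4, group 15.
Adding an electron releases more energy for atoms nearer the top right (short of the noble gases).
These span different periods and groups, so the two trends combine.
K > B: this pair runs against the simple trend — see the exception note.
As > K: both are in period 4; the period trend gives As the larger value.
Ge > As: this pair runs against the simple trend — see the exception note.
O > Ge: relative to Ge, both the across-period and down-group shifts push O's electron affinity up.
Note the exception: K has a higher electron affinity than B, contrary to the simple trend — B's ns²np¹ configuration gives only a small electron affinity — the sparsely filled np subshell binds an added electron weakly.
Note the exception: Ge has a higher electron affinity than As, contrary to the simple trend — adding an electron to As's half-filled 4p³ is unfavourable, so Ge (4p²) has the more exothermic EA.
Tabulated electron affinity (kJ/mol): B 27, O 141, K 48, Ge 119, As 78.
So from lowest to highest: B < K < As < Ge < O.

B < K < As < Ge < O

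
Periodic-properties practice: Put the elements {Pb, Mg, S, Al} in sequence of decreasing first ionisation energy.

S > Mg > Pb > Al

First ionization energy rises across a period (greater Z_eff holds electrons more tightly) and falls down a group (valence electrons are farther from the nucleus).
Neither a single period nor a single group — weigh both effects.
Pb > Al: the two effects oppose for this pair; the across-period effect wins (716 vs 578 kJ/mol).
Mg > Pb: the two effects oppose for this pair; the down-group effect wins (738 vs 716 kJ/mol).
S > Mg: S lies to the right of Mg in period 3, so the across-period effect alone puts S higher.
Note the exception: Mg has a higher first ionization energy than Al, contrary to the simple trend — Al's single 3p electron is easier to remove than one from Mg's filled 3s².
Tabulated first ionization energy (kJ/mol): Mg 738, Al 578, S 1000, Pb 716.
So from highest to lowest: S > Mg > Pb > Al.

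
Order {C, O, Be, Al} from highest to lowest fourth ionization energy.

IE_4 is the cost of taking one more electron from the +3 cation: C³⁺ still has 1 valence electron; O³⁺ still has 3 valence electrons; Be³⁺ is already 1 electron into the core; Al³⁺ is the bare [Ne] core.
Breaking into a closed-shell core is much more expensive than removing a leftover valence electron — Al and Be have the largest IE_4 here.
Valence configurations: C³⁺ [He]2s¹, O³⁺ [He]2s²2p¹.
Tabulated IE_4 (kJ/mol): C 6223, O 7469, Be 21007, Al 11577.
Putting it together, IE_4: C < O < Al < Be.

Be, Al, O, C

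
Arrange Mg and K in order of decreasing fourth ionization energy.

Consider each +3 ion: Mg³⁺ is already 1 electron into the core; K³⁺ is already 2 electrons into the core.
All of these are removing an electron from a noble-gas core or deeper; the smaller core (lower principal quantum number) is held far more tightly, and within a period the higher nuclear charge binds the same core more tightly.
The numbers (kJ/mol): Mg 10543, K 5877.
Overall IE_4 order: K < Mg.

Mg > K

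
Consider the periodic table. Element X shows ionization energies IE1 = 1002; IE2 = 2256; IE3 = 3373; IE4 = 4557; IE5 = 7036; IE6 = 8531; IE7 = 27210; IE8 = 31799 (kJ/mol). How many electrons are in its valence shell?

6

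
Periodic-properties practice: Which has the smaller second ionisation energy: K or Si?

Si

After 1 electron has been removed, what remains? K⁺ is the bare [Ar] core; Si⁺ still has 3 valence electrons.
Pulling an electron out of a noble-gas core costs far more than removing a remaining valence electron, so K sits at the high end of IE_2.
Approximate IE_2 values (kJ/mol): K 3052, Si 1577.
Hence IE_2: Si < K.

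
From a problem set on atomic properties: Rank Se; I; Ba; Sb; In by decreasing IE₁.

I, Se, Sb, In, Ba

Se is in period 4, group 16; In is in period 5, group 13; Sb is in period 5, group 15; I is in period 5, group 17; Ba is in period 6, group 2.
Removing the outermost electron gets harder across a period and easier down a group.
Here both period and group differ, so the two effects have to be weighed against each other.
In > Ba: relative to Ba, both the across-period and down-group shifts push In's first ionization energy up.
Sb > In: Sb lies to the right of In in period 5, so the across-period effect alone puts Sb higher.
Se > Sb: relative to Sb, both the across-period and down-group shifts push Se's first ionization energy up.
I > Se: period and group pull opposite ways; the across-period shift dominates (1008 vs 941 kJ/mol).
Approximate values (kJ/mol): Se 941, In 558, Sb 831, I 1008, Ba 503.
So from highest to lowest: I > Se > Sb > In > Ba.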